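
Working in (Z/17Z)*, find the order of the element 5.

16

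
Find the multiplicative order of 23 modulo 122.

20

Since 23 ∈ (Z/122Z)^×, its order divides φ(122) = φ(2)·φ(61) = 1·60 = 60 = 2^2 · 3 · 5.
Divisors of 60: 1, 2, 3, 4, 5, 6, 10, 12, 15, 20, 30, 60.
Compute 23^d (mod 122) for the divisors d until we hit 1:
23^1 ≡ 23 (mod 122)
23^2 ≡ 41 (mod 122)
23^3 ≡ 89 (mod 122)
23^4 ≡ 95 (mod 122)
23^5 ≡ 111 (mod 122)
23^6 ≡ 113 (mod 122)
23^10 ≡ 121 (mod 122)
23^12 ≡ 81 (mod 122)
23^15 ≡ 11 (mod 122)
23^20 ≡ 1 (mod 122) ✓
The smallest such exponent is 20, so the order of 23 is 20.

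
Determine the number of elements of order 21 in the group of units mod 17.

0

φ(17) = 17 − 1 = 16 = 2^4.
Since (Z/17Z)^× is cyclic of order 16, the number of elements of order d is φ(d) when d | 16 and 0 otherwise.
Since 21 ∤ 16, the count is 0.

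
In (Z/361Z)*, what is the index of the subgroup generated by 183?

3

Since 183 ∈ (Z/361Z)^×, its order divides φ(361) = φ(19^2) = 19·(19−1) = 342 = 2 · 3^2 · 19.
Divisors of 342: 1, 2, 3, 6, 9, 18, 19, 38, 57, 114, 171, 342.
Check 183^d mod 361 for each divisor in increasing order:
183^1 ≡ 183
183^2 ≡ 277
183^3 ≡ 151
183^6 ≡ 58
183^9 ≡ 94
183^18 ≡ 172
183^19 ≡ 69
183^38 ≡ 68
183^57 ≡ 360
183^114 ≡ 1
Thus |⟨183⟩| = ord(183) = 114.
The index is φ(361) / ord(183) = 342 / 114 = 3.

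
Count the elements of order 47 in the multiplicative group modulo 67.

0

φ(67) = 67 − 1 = 66 = 2 · 3 · 11.
(Z/67Z)^× is cyclic (|G| = 66); a cyclic group of order m has exactly φ(d) elements of each order d | m, and none otherwise.
47 does not divide 66, so no element of (Z/67Z)^× has order 47.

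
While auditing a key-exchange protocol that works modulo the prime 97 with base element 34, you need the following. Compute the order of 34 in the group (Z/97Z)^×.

By Lagrange's theorem, ord_97(34) divides φ(97) = 97 − 1 = 96 = 2^5 · 3.
Divisors of 96: 1, 2, 3, 4, 6, 8, 12, 16, 24, 32, 48, 96.
Check 34^d mod 97 for each divisor in increasing order:
34^1 ≡ 34 (mod 97)
34^2 ≡ 89 (mod 97)
34^3 ≡ 19 (mod 97)
34^4 ≡ 64 (mod 97)
34^6 ≡ 70 (mod 97)
34^8 ≡ 22 (mod 97)
34^12 ≡ 50 (mod 97)
34^16 ≡ 96 (mod 97)
34^24 ≡ 75 (mod 97)
34^32 ≡ 1 (mod 97) ✓
Therefore the multiplicative order of 34 modulo 97 is 32.

32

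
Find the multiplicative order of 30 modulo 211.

105

Since 30 ∈ (Z/211Z)^×, its order divides φ(211) = 211 − 1 = 210 = 2 · 3 · 5 · 7.
Divisors of 210: 1, 2, 3, 5, 6, 7, 10, 14, 15, 21, 30, 35, 42, 70, 105, 210.
Compute 30^d (mod 211) for the divisors d until we hit 1:
30^1 ≡ 30
30^2 ≡ 56
30^3 ≡ 203
30^5 ≡ 185
30^6 ≡ 64
30^7 ≡ 21
30^10 ≡ 43
30^14 ≡ 19
30^15 ≡ 148
30^21 ≡ 188
30^30 ≡ 171
30^35 ≡ 196
30^42 ≡ 107
30^70 ≡ 14
30^105 ≡ 1
Hence ord(30) = 105.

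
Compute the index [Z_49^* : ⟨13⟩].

3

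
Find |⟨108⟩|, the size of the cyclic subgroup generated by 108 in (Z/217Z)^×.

30

By Lagrange's theorem, ord_217(108) divides φ(217) = φ(7·31) = (7−1)·(31−1) = 6·30 = 180 = 2^2 · 3^2 · 5.
Divisors of 180: 1, 2, 3, 4, 5, 6, 9, 10, 12, 15, 18, 20, 30, 36, 45, 60, 90, 180.
Evaluate successive powers at the divisors of 180:
108^1 ≡ 108
108^2 ≡ 163
108^3 ≡ 27
108^4 ≡ 95
108^5 ≡ 61
108^6 ≡ 78
108^9 ≡ 153
108^10 ≡ 32
108^12 ≡ 8
108^15 ≡ 216
108^18 ≡ 190
108^20 ≡ 156
108^30 ≡ 1
So ord_217(108) = 30.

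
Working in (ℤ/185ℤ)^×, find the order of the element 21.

ord(21) | φ(185) = φ(5·37) = (5−1)·(37−1) = 4·36 = 144 = 2^4 · 3^2.
Divisors of 144: 1, 2, 3, 4, 6, 8, 9, 12, 16, 18, 24, 36, 48, 72, 144.
Compute 21^d (mod 185) for the divisors d until we hit 1:
21^1 ≡ 21 (mod 185)
21^2 ≡ 71 (mod 185)
21^3 ≡ 11 (mod 185)
21^4 ≡ 46 (mod 185)
21^6 ≡ 121 (mod 185)
21^8 ≡ 81 (mod 185)
21^9 ≡ 36 (mod 185)
21^12 ≡ 26 (mod 185)
21^16 ≡ 86 (mod 185)
21^18 ≡ 1 (mod 185) ✓
Hence ord(21) = 18.

18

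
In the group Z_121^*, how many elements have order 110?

40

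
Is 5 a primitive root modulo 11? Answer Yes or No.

No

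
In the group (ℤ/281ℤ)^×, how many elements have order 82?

0

φ(281) = 281 − 1 = 280 = 2^3 · 5 · 7.
Since (Z/281Z)^× is cyclic of order 280, the number of elements of order d is φ(d) when d | 280 and 0 otherwise.
Since 82 ∤ 280, the count is 0.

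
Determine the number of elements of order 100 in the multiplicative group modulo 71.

φ(71) = 71 − 1 = 70 = 2 · 5 · 7.
(Z/71Z)^× is cyclic (|G| = 70); a cyclic group of order m has exactly φ(d) elements of each order d | m, and none otherwise.
Here 70 is not a multiple of 100, so there are no elements of order 100.

0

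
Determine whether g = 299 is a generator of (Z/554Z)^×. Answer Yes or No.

No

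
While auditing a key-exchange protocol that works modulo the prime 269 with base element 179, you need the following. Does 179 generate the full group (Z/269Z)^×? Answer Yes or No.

Yes

φ(269) = 269 − 1 = 268 = 2^2 · 67.
Test 179^(268/q) mod 269 for each prime factor q of 268:
179^134 ≡ 268 (mod 269)  [q = 2: ≢ 1 ✓]
179^4 ≡ 93 (mod 269)  [q = 67: ≢ 1 ✓]
All checks pass, so 179 has order 268 and is a primitive root modulo 269.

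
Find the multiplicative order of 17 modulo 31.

30

Since 17 ∈ (Z/31Z)^×, its order divides φ(31) = 31 − 1 = 30 = 2 · 3 · 5.
Divisors of 30: 1, 2, 3, 5, 6, 10, 15, 30.
Check 17^d mod 31 for each divisor in increasing order:
17^1 ≡ 17
17^2 ≡ 10
17^3 ≡ 15
17^5 ≡ 26
17^6 ≡ 8
17^10 ≡ 25
17^15 ≡ 30
17^30 ≡ 1
The smallest such exponent is 30, so the order of 17 is 30.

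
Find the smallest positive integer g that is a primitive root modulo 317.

2

φ(317) = 317 − 1 = 316 = 2^2 · 79.
Test candidates g = 2, 3, … against the prime factors q ∈ {2, 79} of φ(317): g is a generator iff g^(316/q) ≢ 1 for every such q.
g = 2: 2^158 ≡ 316; 2^4 ≡ 16 — none is 1, so 2 is a primitive root.
Hence the least primitive root of 317 is 2.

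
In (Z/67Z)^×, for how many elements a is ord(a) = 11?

10

φ(67) = 67 − 1 = 66 = 2 · 3 · 11.
In a cyclic group of order 66, there are φ(d) elements of order d for each divisor d of 66, and zero for non-divisors.
11 | 66, and φ(11) = 11 − 1 = 10.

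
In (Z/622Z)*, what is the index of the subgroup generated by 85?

By Lagrange's theorem, ord_622(85) divides φ(622) = φ(2)·φ(311) = 1·310 = 310 = 2 · 5 · 31.
Divisors of 310: 1, 2, 5, 10, 31, 62, 155, 310.
Evaluate successive powers at the divisors of 310:
85^1 ≡ 85 (mod 622)
85^2 ≡ 383 (mod 622)
85^5 ≡ 575 (mod 622)
85^10 ≡ 343 (mod 622)
85^31 ≡ 275 (mod 622)
85^62 ≡ 363 (mod 622)
85^155 ≡ 621 (mod 622)
85^310 ≡ 1 (mod 622) ✓
The order of 85 is 310, so the subgroup it generates has 310 elements.
Index = |(Z/622Z)^×| / |⟨85⟩| = 310 / 310 = 1.

1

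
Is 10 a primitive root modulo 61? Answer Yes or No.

Yes

φ(61) = 61 − 1 = 60 = 2^2 · 3 · 5.
It suffices to check that the order of 10 is not a proper divisor of 60: compute 10^(60/q) for q ∈ {2, 3, 5}.
10^30 ≡ 60 (mod 61)  [q = 2: ≢ 1 ✓]
10^20 ≡ 13 (mod 61)  [q = 3: ≢ 1 ✓]
10^12 ≡ 58 (mod 61)  [q = 5: ≢ 1 ✓]
None equal 1, so ord_61(10) = 60: 10 is a primitive root.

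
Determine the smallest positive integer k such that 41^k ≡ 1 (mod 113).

By Lagrange's theorem, ord_113(41) divides φ(113) = 113 − 1 = 112 = 2^4 · 7.
Divisors of 112: 1, 2, 4, 7, 8, 14, 16, 28, 56, 112.
Compute 41^d (mod 113) for the divisors d until we hit 1:
41^1 ≡ 41 (mod 113)
41^2 ≡ 99 (mod 113)
41^4 ≡ 83 (mod 113)
41^7 ≡ 44 (mod 113)
41^8 ≡ 109 (mod 113)
41^14 ≡ 15 (mod 113)
41^16 ≡ 16 (mod 113)
41^28 ≡ 112 (mod 113)
41^56 ≡ 1 (mod 113) ✓
Therefore the multiplicative order of 41 modulo 113 is 56.

56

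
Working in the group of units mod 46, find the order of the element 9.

11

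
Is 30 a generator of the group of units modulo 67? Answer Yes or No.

φ(67) = 67 − 1 = 66 = 2 · 3 · 11.
Test 30^(66/q) mod 67 for each prime factor q of 66:
30^33 ≡ 66 (mod 67)  [q = 2: ≢ 1 ✓]
30^22 ≡ 37 (mod 67)  [q = 3: ≢ 1 ✓]
30^6 ≡ 1 (mod 67)  [q = 11: ≡ 1 ✗]
Since 30^6 ≡ 1, the order of 30 divides 6 < 66, so 30 is not a primitive root.

No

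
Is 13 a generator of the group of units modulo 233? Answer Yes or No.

No

φ(233) = 233 − 1 = 232 = 2^3 · 29.
Test 13^(232/q) mod 233 for each prime factor q of 232:
13^116 ≡ 1 (mod 233)  [q = 2: ≡ 1 ✗]
13^8 ≡ 51 (mod 233)  [q = 29: ≢ 1 ✓]
The check at q = 2 fails, so 13 generates a proper subgroup.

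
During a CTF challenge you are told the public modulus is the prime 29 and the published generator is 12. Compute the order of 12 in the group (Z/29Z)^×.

4

By Lagrange's theorem, ord_29(12) divides φ(29) = 29 − 1 = 28 = 2^2 · 7.
Divisors of 28: 1, 2, 4, 7, 14, 28.
Test each divisor d:
12^1 ≡ 12 (mod 29)
12^2 ≡ 28 (mod 29)
12^4 ≡ 1 (mod 29) ✓
Hence ord(12) = 4.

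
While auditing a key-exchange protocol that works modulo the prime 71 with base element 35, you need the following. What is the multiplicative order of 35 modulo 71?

The order of 35 must divide φ(71) = 71 − 1 = 70 = 2 · 5 · 7.
Divisors of 70: 1, 2, 5, 7, 10, 14, 35, 70.
Compute 35^d (mod 71) for the divisors d until we hit 1:
35^1 ≡ 35
35^2 ≡ 18
35^5 ≡ 51
35^7 ≡ 66
35^10 ≡ 45
35^14 ≡ 25
35^35 ≡ 70
35^70 ≡ 1
Therefore the multiplicative order of 35 modulo 71 is 70.

70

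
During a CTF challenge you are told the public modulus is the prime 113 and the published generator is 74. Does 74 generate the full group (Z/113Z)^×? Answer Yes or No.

Yes

φ(113) = 113 − 1 = 112 = 2^4 · 7.
It suffices to check that the order of 74 is not a proper divisor of 112: compute 74^(112/q) for q ∈ {2, 7}.
74^56 ≡ 112 (mod 113)  [q = 2: ≢ 1 ✓]
74^16 ≡ 28 (mod 113)  [q = 7: ≢ 1 ✓]
All checks pass, so 74 has order 112 and is a primitive root modulo 113.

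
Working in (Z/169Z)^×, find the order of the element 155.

26

ord(155) | φ(169) = φ(13^2) = 13·(13−1) = 156 = 2^2 · 3 · 13.
Divisors of 156: 1, 2, 3, 4, 6, 12, 13, 26, 39, 52, 78, 156.
Test each divisor d:
155^1 ≡ 155
155^2 ≡ 27
155^3 ≡ 129
155^4 ≡ 53
155^6 ≡ 79
155^12 ≡ 157
155^13 ≡ 168
155^26 ≡ 1
Hence ord(155) = 26.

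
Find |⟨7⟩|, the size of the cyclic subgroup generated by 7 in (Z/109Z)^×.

27

The order of 7 must divide φ(109) = 109 − 1 = 108 = 2^2 · 3^3.
Divisors of 108: 1, 2, 3, 4, 6, 9, 12, 18, 27, 36, 54, 108.
Test each divisor d:
7^1 ≡ 7 (mod 109)
7^2 ≡ 49 (mod 109)
7^3 ≡ 16 (mod 109)
7^4 ≡ 3 (mod 109)
7^6 ≡ 38 (mod 109)
7^9 ≡ 63 (mod 109)
7^12 ≡ 27 (mod 109)
7^18 ≡ 45 (mod 109)
7^27 ≡ 1 (mod 109) ✓
Therefore the multiplicative order of 7 modulo 109 is 27.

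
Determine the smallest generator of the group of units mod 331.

φ(331) = 331 − 1 = 330 = 2 · 3 · 5 · 11.
g is a primitive root iff g^(330/q) ≢ 1 (mod 331) for each prime q ∈ {2, 3, 5, 11}.
g = 2: 2^165 ≡ 330; 2^110 ≡ 299; 2^66 ≡ 64; 2^30 ≡ 1 — hits 1, so not a primitive root.
g = 3: 3^165 ≡ 330; 3^110 ≡ 299; 3^66 ≡ 64; 3^30 ≡ 270 — none is 1, so 3 is a primitive root.
So 3 is the smallest generator of (Z/331Z)^×.

3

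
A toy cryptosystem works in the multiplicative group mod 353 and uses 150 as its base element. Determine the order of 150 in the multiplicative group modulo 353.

352

Since 150 ∈ (Z/353Z)^×, its order divides φ(353) = 353 − 1 = 352 = 2^5 · 11.
Divisors of 352: 1, 2, 4, 8, 11, 16, 22, 32, 44, 88, 176, 352.
Evaluate successive powers at the divisors of 352:
150^1 ≡ 150
150^2 ≡ 261
150^4 ≡ 345
150^8 ≡ 64
150^11 ≡ 6
150^16 ≡ 213
150^22 ≡ 36
150^32 ≡ 185
150^44 ≡ 237
150^88 ≡ 42
150^176 ≡ 352
150^352 ≡ 1
The smallest such exponent is 352, so the order of 150 is 352.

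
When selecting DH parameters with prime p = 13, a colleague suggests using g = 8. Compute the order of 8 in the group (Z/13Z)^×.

Since 8 ∈ (Z/13Z)^×, its order divides φ(13) = 13 − 1 = 12 = 2^2 · 3.
Divisors of 12: 1, 2, 3, 4, 6, 12.
Check 8^d mod 13 for each divisor in increasing order:
8^1 ≡ 8 (mod 13)
8^2 ≡ 12 (mod 13)
8^3 ≡ 5 (mod 13)
8^4 ≡ 1 (mod 13) ✓
The smallest such exponent is 4, so the order of 8 is 4.

4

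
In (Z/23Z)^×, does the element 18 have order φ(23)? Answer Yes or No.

No

φ(23) = 23 − 1 = 22 = 2 · 11.
Test 18^(22/q) mod 23 for each prime factor q of 22:
18^11 ≡ 1 (mod 23)  [q = 2: ≡ 1 ✗]
18^2 ≡ 2 (mod 23)  [q = 11: ≢ 1 ✓]
Since 18^11 ≡ 1, the order of 18 divides 11 < 22, so 18 is not a primitive root.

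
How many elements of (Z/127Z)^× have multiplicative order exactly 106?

φ(127) = 127 − 1 = 126 = 2 · 3^2 · 7.
In a cyclic group of order 126, there are φ(d) elements of order d for each divisor d of 126, and zero for non-divisors.
Since 106 ∤ 126, the count is 0.

0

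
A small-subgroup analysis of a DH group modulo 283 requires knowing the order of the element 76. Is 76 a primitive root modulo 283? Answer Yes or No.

φ(283) = 283 − 1 = 282 = 2 · 3 · 47.
An element g generates (Z/283Z)^× iff g^(282/q) ≢ 1 (mod 283) for each prime q ∈ {2, 3, 47}.
76^141 ≡ 282 (mod 283)  [q = 2: ≢ 1 ✓]
76^94 ≡ 1 (mod 283)  [q = 3: ≡ 1 ✗]
76^6 ≡ 151 (mod 283)  [q = 47: ≢ 1 ✓]
The check at q = 3 fails, so 76 generates a proper subgroup.

No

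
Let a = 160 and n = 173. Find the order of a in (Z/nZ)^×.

By Lagrange's theorem, ord_173(160) divides φ(173) = 173 − 1 = 172 = 2^2 · 43.
Divisors of 172: 1, 2, 4, 43, 86, 172.
Test each divisor d:
160^1 ≡ 160
160^2 ≡ 169
160^4 ≡ 16
160^43 ≡ 1
Therefore the multiplicative order of 160 modulo 173 is 43.

43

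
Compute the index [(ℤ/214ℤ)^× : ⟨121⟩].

ord(121) | φ(214) = φ(2)·φ(107) = 1·106 = 106 = 2 · 53.
Divisors of 106: 1, 2, 53, 106.
Evaluate successive powers at the divisors of 106:
121^1 ≡ 121
121^2 ≡ 89
121^53 ≡ 1
So ord_214(121) = 53, hence |⟨121⟩| = 53.
[(Z/214Z)^× : ⟨121⟩] = 106/53 = 2.

2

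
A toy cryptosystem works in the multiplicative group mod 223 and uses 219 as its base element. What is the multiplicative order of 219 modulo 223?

Since 219 ∈ (Z/223Z)^×, its order divides φ(223) = 223 − 1 = 222 = 2 · 3 · 37.
Divisors of 222: 1, 2, 3, 6, 37, 74, 111, 222.
Evaluate successive powers at the divisors of 222:
219^1 ≡ 219 (mod 223)
219^2 ≡ 16 (mod 223)
219^3 ≡ 159 (mod 223)
219^6 ≡ 82 (mod 223)
219^37 ≡ 222 (mod 223)
219^74 ≡ 1 (mod 223) ✓
So ord_223(219) = 74.

74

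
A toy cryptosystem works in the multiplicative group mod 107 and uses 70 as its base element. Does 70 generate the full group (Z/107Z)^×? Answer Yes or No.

φ(107) = 107 − 1 = 106 = 2 · 53.
70 is a primitive root mod 107 iff 70^(φ(107)/q) ≢ 1 for every prime q | φ(107), i.e. q ∈ {2, 53}.
70^53 ≡ 106 (mod 107)  [q = 2: ≢ 1 ✓]
70^2 ≡ 85 (mod 107)  [q = 53: ≢ 1 ✓]
All checks pass, so 70 has order 106 and is a primitive root modulo 107.

Yes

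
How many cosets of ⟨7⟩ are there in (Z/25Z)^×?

5

Since 7 ∈ (Z/25Z)^×, its order divides φ(25) = φ(5^2) = 5·(5−1) = 20 = 2^2 · 5.
Divisors of 20: 1, 2, 4, 5, 10, 20.
Evaluate successive powers at the divisors of 20:
7^1 ≡ 7 (mod 25)
7^2 ≡ 24 (mod 25)
7^4 ≡ 1 (mod 25) ✓
The order of 7 is 4, so the subgroup it generates has 4 elements.
Index = |(Z/25Z)^×| / |⟨7⟩| = 20 / 4 = 5.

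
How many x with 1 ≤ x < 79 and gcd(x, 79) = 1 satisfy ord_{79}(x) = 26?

φ(79) = 79 − 1 = 78 = 2 · 3 · 13.
Since (Z/79Z)^× is cyclic of order 78, the number of elements of order d is φ(d) when d | 78 and 0 otherwise.
26 = 2 · 13 divides 78, and φ(26) = 12.

12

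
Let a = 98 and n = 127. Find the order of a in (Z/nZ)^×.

63

ord(98) | φ(127) = 127 − 1 = 126 = 2 · 3^2 · 7.
Divisors of 126: 1, 2, 3, 6, 7, 9, 14, 18, 21, 42, 63, 126.
Evaluate successive powers at the divisors of 126:
98^1 ≡ 98
98^2 ≡ 79
98^3 ≡ 122
98^6 ≡ 25
98^7 ≡ 37
98^9 ≡ 2
98^14 ≡ 99
98^18 ≡ 4
98^21 ≡ 107
98^42 ≡ 19
98^63 ≡ 1
Therefore the multiplicative order of 98 modulo 127 is 63.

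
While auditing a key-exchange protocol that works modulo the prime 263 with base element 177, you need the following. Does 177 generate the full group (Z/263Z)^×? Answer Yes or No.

Yes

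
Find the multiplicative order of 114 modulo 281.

140

ord(114) | φ(281) = 281 − 1 = 280 = 2^3 · 5 · 7.
Divisors of 280: 1, 2, 4, 5, 7, 8, 10, 14, 20, 28, 35, 40, 56, 70, 140, 280.
Evaluate successive powers at the divisors of 280:
114^1 ≡ 114 (mod 281)
114^2 ≡ 70 (mod 281)
114^4 ≡ 123 (mod 281)
114^5 ≡ 253 (mod 281)
114^7 ≡ 7 (mod 281)
114^8 ≡ 236 (mod 281)
114^10 ≡ 222 (mod 281)
114^14 ≡ 49 (mod 281)
114^20 ≡ 109 (mod 281)
114^28 ≡ 153 (mod 281)
114^35 ≡ 228 (mod 281)
114^40 ≡ 79 (mod 281)
114^56 ≡ 86 (mod 281)
114^70 ≡ 280 (mod 281)
114^140 ≡ 1 (mod 281) ✓
The smallest such exponent is 140, so the order of 114 is 140.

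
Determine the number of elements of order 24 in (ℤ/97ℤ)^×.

8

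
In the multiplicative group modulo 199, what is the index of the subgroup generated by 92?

The order of 92 must divide φ(199) = 199 − 1 = 198 = 2 · 3^2 · 11.
Divisors of 198: 1, 2, 3, 6, 9, 11, 18, 22, 33, 66, 99, 198.
Test each divisor d:
92^1 ≡ 92 (mod 199)
92^2 ≡ 106 (mod 199)
92^3 ≡ 1 (mod 199) ✓
Thus |⟨92⟩| = ord(92) = 3.
[(Z/199Z)^× : ⟨92⟩] = 198/3 = 66.

66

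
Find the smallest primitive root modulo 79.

3

φ(79) = 79 − 1 = 78 = 2 · 3 · 13.
g is a primitive root iff g^(78/q) ≢ 1 (mod 79) for each prime q ∈ {2, 3, 13}.
g = 2: 2^39 ≡ 1 — hits 1, so not a primitive root.
g = 3: 3^39 ≡ 78; 3^26 ≡ 23; 3^6 ≡ 18 — none is 1, so 3 is a primitive root.
So 3 is the smallest generator of (Z/79Z)^×.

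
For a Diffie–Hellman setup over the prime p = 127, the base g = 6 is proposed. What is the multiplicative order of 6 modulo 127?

126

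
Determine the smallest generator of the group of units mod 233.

3

φ(233) = 233 − 1 = 232 = 2^3 · 29.
Test candidates g = 2, 3, … against the prime factors q ∈ {2, 29} of φ(233): g is a generator iff g^(232/q) ≢ 1 for every such q.
g = 2: 2^116 ≡ 1 — hits 1, so not a primitive root.
g = 3: 3^116 ≡ 232; 3^8 ≡ 37 — none is 1, so 3 is a primitive root.
Hence the least primitive root of 233 is 3.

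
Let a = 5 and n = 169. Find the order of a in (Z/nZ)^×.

52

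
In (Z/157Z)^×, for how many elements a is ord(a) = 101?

0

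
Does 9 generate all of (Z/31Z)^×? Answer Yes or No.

No

φ(31) = 31 − 1 = 30 = 2 · 3 · 5.
Test 9^(30/q) mod 31 for each prime factor q of 30:
9^15 ≡ 1 (mod 31)  [q = 2: ≡ 1 ✗]
9^10 ≡ 5 (mod 31)  [q = 3: ≢ 1 ✓]
9^6 ≡ 8 (mod 31)  [q = 5: ≢ 1 ✓]
Since 9^15 ≡ 1, the order of 9 divides 15 < 30, so 9 is not a primitive root.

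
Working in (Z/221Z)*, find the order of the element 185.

24

ord(185) | φ(221) = φ(13·17) = (13−1)·(17−1) = 12·16 = 192 = 2^6 · 3.
Divisors of 192: 1, 2, 3, 4, 6, 8, 12, 16, 24, 32, 48, 64, 96, 192.
Check 185^d mod 221 for each divisor in increasing order:
185^1 ≡ 185 (mod 221)
185^2 ≡ 191 (mod 221)
185^3 ≡ 196 (mod 221)
185^4 ≡ 16 (mod 221)
185^6 ≡ 183 (mod 221)
185^8 ≡ 35 (mod 221)
185^12 ≡ 118 (mod 221)
185^16 ≡ 120 (mod 221)
185^24 ≡ 1 (mod 221) ✓
Hence ord(185) = 24.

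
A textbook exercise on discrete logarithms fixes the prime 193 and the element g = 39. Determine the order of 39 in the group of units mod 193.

64

The order of 39 must divide φ(193) = 193 − 1 = 192 = 2^6 · 3.
Divisors of 192: 1, 2, 3, 4, 6, 8, 12, 16, 24, 32, 48, 64, 96, 192.
Compute 39^d (mod 193) for the divisors d until we hit 1:
39^1 ≡ 39 (mod 193)
39^2 ≡ 170 (mod 193)
39^3 ≡ 68 (mod 193)
39^4 ≡ 143 (mod 193)
39^6 ≡ 185 (mod 193)
39^8 ≡ 184 (mod 193)
39^12 ≡ 64 (mod 193)
39^16 ≡ 81 (mod 193)
39^24 ≡ 43 (mod 193)
39^32 ≡ 192 (mod 193)
39^48 ≡ 112 (mod 193)
39^64 ≡ 1 (mod 193) ✓
Therefore the multiplicative order of 39 modulo 193 is 64.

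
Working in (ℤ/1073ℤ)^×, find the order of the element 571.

63

ord(571) | φ(1073) = φ(29·37) = (29−1)·(37−1) = 28·36 = 1008 = 2^4 · 3^2 · 7.
Divisors of 1008: 1, 2, 3, 4, 6, 7, 8, 9, 12, 14, 16, 18, 21, 24, 28, 36, 42, 48, 56, 63, 72, 84, 112, 126, 144, 168, 252, 336, 504, 1008.
Compute 571^d (mod 1073) for the divisors d until we hit 1:
571^1 ≡ 571
571^2 ≡ 922
571^3 ≡ 692
571^4 ≡ 268
571^6 ≡ 306
571^7 ≡ 900
571^8 ≡ 1006
571^9 ≡ 371
571^12 ≡ 285
571^14 ≡ 958
571^16 ≡ 197
571^18 ≡ 297
571^21 ≡ 581
571^24 ≡ 750
571^28 ≡ 349
571^36 ≡ 223
571^42 ≡ 639
571^48 ≡ 248
571^56 ≡ 552
571^63 ≡ 1
So ord_1073(571) = 63.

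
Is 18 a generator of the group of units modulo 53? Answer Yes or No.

Yes

φ(53) = 53 − 1 = 52 = 2^2 · 13.
Test 18^(52/q) mod 53 for each prime factor q of 52:
18^26 ≡ 52 (mod 53)  [q = 2: ≢ 1 ✓]
18^4 ≡ 36 (mod 53)  [q = 13: ≢ 1 ✓]
Every test exponent gives a nontrivial residue, hence 18 generates the full group.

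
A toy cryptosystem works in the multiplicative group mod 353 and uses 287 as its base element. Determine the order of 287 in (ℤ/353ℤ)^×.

Since 287 ∈ (Z/353Z)^×, its order divides φ(353) = 353 − 1 = 352 = 2^5 · 11.
Divisors of 352: 1, 2, 4, 8, 11, 16, 22, 32, 44, 88, 176, 352.
Test each divisor d:
287^1 ≡ 287 (mod 353)
287^2 ≡ 120 (mod 353)
287^4 ≡ 280 (mod 353)
287^8 ≡ 34 (mod 353)
287^11 ≡ 59 (mod 353)
287^16 ≡ 97 (mod 353)
287^22 ≡ 304 (mod 353)
287^32 ≡ 231 (mod 353)
287^44 ≡ 283 (mod 353)
287^88 ≡ 311 (mod 353)
287^176 ≡ 352 (mod 353)
287^352 ≡ 1 (mod 353) ✓
Hence ord(287) = 352.

352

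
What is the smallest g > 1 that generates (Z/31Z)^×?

3

φ(31) = 31 − 1 = 30 = 2 · 3 · 5.
Test candidates g = 2, 3, … against the prime factors q ∈ {2, 3, 5} of φ(31): g is a generator iff g^(30/q) ≢ 1 for every such q.
g = 2: 2^15 ≡ 1 — hits 1, so not a primitive root.
g = 3: 3^15 ≡ 30; 3^10 ≡ 25; 3^6 ≡ 16 — none is 1, so 3 is a primitive root.
Hence the least primitive root of 31 is 3.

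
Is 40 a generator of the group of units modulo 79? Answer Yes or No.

No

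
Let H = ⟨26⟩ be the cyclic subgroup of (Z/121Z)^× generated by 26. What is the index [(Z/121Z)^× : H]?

2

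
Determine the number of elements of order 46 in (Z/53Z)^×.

0

φ(53) = 53 − 1 = 52 = 2^2 · 13.
In a cyclic group of order 52, there are φ(d) elements of order d for each divisor d of 52, and zero for non-divisors.
Since 46 ∤ 52, the count is 0.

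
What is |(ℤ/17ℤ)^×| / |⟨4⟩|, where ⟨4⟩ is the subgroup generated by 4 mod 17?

4

The order of 4 must divide φ(17) = 17 − 1 = 16 = 2^4.
Divisors of 16: 1, 2, 4, 8, 16.
Test each divisor d:
4^1 ≡ 4 (mod 17)
4^2 ≡ 16 (mod 17)
4^4 ≡ 1 (mod 17) ✓
Thus |⟨4⟩| = ord(4) = 4.
Index = |(Z/17Z)^×| / |⟨4⟩| = 16 / 4 = 4.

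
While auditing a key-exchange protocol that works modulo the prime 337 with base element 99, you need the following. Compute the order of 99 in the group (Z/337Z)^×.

336

By Lagrange's theorem, ord_337(99) divides φ(337) = 337 − 1 = 336 = 2^4 · 3 · 7.
Divisors of 336: 1, 2, 3, 4, 6, 7, 8, 12, 14, 16, 21, 24, 28, 42, 48, 56, 84, 112, 168, 336.
Check 99^d mod 337 for each divisor in increasing order:
99^1 ≡ 99
99^2 ≡ 28
99^3 ≡ 76
99^4 ≡ 110
99^6 ≡ 47
99^7 ≡ 272
99^8 ≡ 305
99^12 ≡ 187
99^14 ≡ 181
99^16 ≡ 13
99^21 ≡ 30
99^24 ≡ 258
99^28 ≡ 72
99^42 ≡ 226
99^48 ≡ 175
99^56 ≡ 129
99^84 ≡ 189
99^112 ≡ 128
99^168 ≡ 336
99^336 ≡ 1
Therefore the multiplicative order of 99 modulo 337 is 336.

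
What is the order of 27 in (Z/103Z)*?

Since 27 ∈ (Z/103Z)^×, its order divides φ(103) = 103 − 1 = 102 = 2 · 3 · 17.
Divisors of 102: 1, 2, 3, 6, 17, 34, 51, 102.
Evaluate successive powers at the divisors of 102:
27^1 ≡ 27 (mod 103)
27^2 ≡ 8 (mod 103)
27^3 ≡ 10 (mod 103)
27^6 ≡ 100 (mod 103)
27^17 ≡ 102 (mod 103)
27^34 ≡ 1 (mod 103) ✓
So ord_103(27) = 34.

34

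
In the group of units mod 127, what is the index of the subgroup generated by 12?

1

Since 12 ∈ (Z/127Z)^×, its order divides φ(127) = 127 − 1 = 126 = 2 · 3^2 · 7.
Divisors of 126: 1, 2, 3, 6, 7, 9, 14, 18, 21, 42, 63, 126.
Check 12^d mod 127 for each divisor in increasing order:
12^1 ≡ 12 (mod 127)
12^2 ≡ 17 (mod 127)
12^3 ≡ 77 (mod 127)
12^6 ≡ 87 (mod 127)
12^7 ≡ 28 (mod 127)
12^9 ≡ 95 (mod 127)
12^14 ≡ 22 (mod 127)
12^18 ≡ 8 (mod 127)
12^21 ≡ 108 (mod 127)
12^42 ≡ 107 (mod 127)
12^63 ≡ 126 (mod 127)
12^126 ≡ 1 (mod 127) ✓
The order of 12 is 126, so the subgroup it generates has 126 elements.
The index is φ(127) / ord(12) = 126 / 126 = 1.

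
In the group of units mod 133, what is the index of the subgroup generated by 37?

18

By Lagrange's theorem, ord_133(37) divides φ(133) = φ(7·19) = (7−1)·(19−1) = 6·18 = 108 = 2^2 · 3^3.
Divisors of 108: 1, 2, 3, 4, 6, 9, 12, 18, 27, 36, 54, 108.
Compute 37^d (mod 133) for the divisors d until we hit 1:
37^1 ≡ 37 (mod 133)
37^2 ≡ 39 (mod 133)
37^3 ≡ 113 (mod 133)
37^4 ≡ 58 (mod 133)
37^6 ≡ 1 (mod 133) ✓
So ord_133(37) = 6, hence |⟨37⟩| = 6.
Index = |(Z/133Z)^×| / |⟨37⟩| = 108 / 6 = 18.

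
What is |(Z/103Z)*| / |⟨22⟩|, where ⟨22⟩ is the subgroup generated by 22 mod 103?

By Lagrange's theorem, ord_103(22) divides φ(103) = 103 − 1 = 102 = 2 · 3 · 17.
Divisors of 102: 1, 2, 3, 6, 17, 34, 51, 102.
Compute 22^d (mod 103) for the divisors d until we hit 1:
22^1 ≡ 22 (mod 103)
22^2 ≡ 72 (mod 103)
22^3 ≡ 39 (mod 103)
22^6 ≡ 79 (mod 103)
22^17 ≡ 102 (mod 103)
22^34 ≡ 1 (mod 103) ✓
The order of 22 is 34, so the subgroup it generates has 34 elements.
Index = |(Z/103Z)^×| / |⟨22⟩| = 102 / 34 = 3.

3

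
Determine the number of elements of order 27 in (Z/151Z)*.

0

φ(151) = 151 − 1 = 150 = 2 · 3 · 5^2.
In a cyclic group of order 150, there are φ(d) elements of order d for each divisor d of 150, and zero for non-divisors.
27 does not divide 150, so no element of (Z/151Z)^× has order 27.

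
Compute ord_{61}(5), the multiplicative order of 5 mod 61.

By Lagrange's theorem, ord_61(5) divides φ(61) = 61 − 1 = 60 = 2^2 · 3 · 5.
Divisors of 60: 1, 2, 3, 4, 5, 6, 10, 12, 15, 20, 30, 60.
Evaluate successive powers at the divisors of 60:
5^1 ≡ 5 (mod 61)
5^2 ≡ 25 (mod 61)
5^3 ≡ 3 (mod 61)
5^4 ≡ 15 (mod 61)
5^5 ≡ 14 (mod 61)
5^6 ≡ 9 (mod 61)
5^10 ≡ 13 (mod 61)
5^12 ≡ 20 (mod 61)
5^15 ≡ 60 (mod 61)
5^20 ≡ 47 (mod 61)
5^30 ≡ 1 (mod 61) ✓
The smallest such exponent is 30, so the order of 5 is 30.

30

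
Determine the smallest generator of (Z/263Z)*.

φ(263) = 263 − 1 = 262 = 2 · 131.
Test candidates g = 2, 3, … against the prime factors q ∈ {2, 131} of φ(263): g is a generator iff g^(262/q) ≢ 1 for every such q.
g = 2: 2^131 ≡ 1 — hits 1, so not a primitive root.
g = 3: 3^131 ≡ 1 — hits 1, so not a primitive root.
g = 4: 4^131 ≡ 1 — hits 1, so not a primitive root.
g = 5: 5^131 ≡ 262; 5^2 ≡ 25 — none is 1, so 5 is a primitive root.
So 5 is the smallest generator of (Z/263Z)^×.

5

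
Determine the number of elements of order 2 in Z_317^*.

1

φ(317) = 317 − 1 = 316 = 2^2 · 79.
Since (Z/317Z)^× is cyclic of order 316, the number of elements of order d is φ(d) when d | 316 and 0 otherwise.
2 | 316, and φ(2) = 2 − 1 = 1.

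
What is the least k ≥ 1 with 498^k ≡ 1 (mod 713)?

110

Since 498 ∈ (Z/713Z)^×, its order divides φ(713) = φ(23·31) = (23−1)·(31−1) = 22·30 = 660 = 2^2 · 3 · 5 · 11.
Divisors of 660: 1, 2, 3, 4, 5, 6, 10, 11, 12, 15, 20, 22, 30, 33, 44, 55, 60, 66, 110, 132, 165, 220, 330, 660.
Evaluate successive powers at the divisors of 660:
498^1 ≡ 498
498^2 ≡ 593
498^3 ≡ 132
498^4 ≡ 140
498^5 ≡ 559
498^6 ≡ 312
498^10 ≡ 187
498^11 ≡ 436
498^12 ≡ 376
498^15 ≡ 435
498^20 ≡ 32
498^22 ≡ 438
498^30 ≡ 280
498^33 ≡ 597
498^44 ≡ 47
498^55 ≡ 528
498^60 ≡ 683
498^66 ≡ 622
498^110 ≡ 1
So ord_713(498) = 110.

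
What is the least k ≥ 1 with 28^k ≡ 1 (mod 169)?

156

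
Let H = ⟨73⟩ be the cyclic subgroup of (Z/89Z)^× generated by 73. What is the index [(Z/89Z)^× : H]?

4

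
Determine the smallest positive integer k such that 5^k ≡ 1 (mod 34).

16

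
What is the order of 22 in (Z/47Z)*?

46

By Lagrange's theorem, ord_47(22) divides φ(47) = 47 − 1 = 46 = 2 · 23.
Divisors of 46: 1, 2, 23, 46.
Test each divisor d:
22^1 ≡ 22
22^2 ≡ 14
22^23 ≡ 46
22^46 ≡ 1
So ord_47(22) = 46.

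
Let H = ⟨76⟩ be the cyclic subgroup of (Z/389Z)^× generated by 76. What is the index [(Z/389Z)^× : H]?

4

Since 76 ∈ (Z/389Z)^×, its order divides φ(389) = 389 − 1 = 388 = 2^2 · 97.
Divisors of 388: 1, 2, 4, 97, 194, 388.
Test each divisor d:
76^1 ≡ 76 (mod 389)
76^2 ≡ 330 (mod 389)
76^4 ≡ 369 (mod 389)
76^97 ≡ 1 (mod 389) ✓
Thus |⟨76⟩| = ord(76) = 97.
Index = |(Z/389Z)^×| / |⟨76⟩| = 388 / 97 = 4.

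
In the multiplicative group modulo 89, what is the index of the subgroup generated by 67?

The order of 67 must divide φ(89) = 89 − 1 = 88 = 2^3 · 11.
Divisors of 88: 1, 2, 4, 8, 11, 22, 44, 88.
Test each divisor d:
67^1 ≡ 67 (mod 89)
67^2 ≡ 39 (mod 89)
67^4 ≡ 8 (mod 89)
67^8 ≡ 64 (mod 89)
67^11 ≡ 1 (mod 89) ✓
Thus |⟨67⟩| = ord(67) = 11.
[(Z/89Z)^× : ⟨67⟩] = 88/11 = 8.

8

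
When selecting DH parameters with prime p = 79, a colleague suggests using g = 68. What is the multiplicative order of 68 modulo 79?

By Lagrange's theorem, ord_79(68) divides φ(79) = 79 − 1 = 78 = 2 · 3 · 13.
Divisors of 78: 1, 2, 3, 6, 13, 26, 39, 78.
Compute 68^d (mod 79) for the divisors d until we hit 1:
68^1 ≡ 68 (mod 79)
68^2 ≡ 42 (mod 79)
68^3 ≡ 12 (mod 79)
68^6 ≡ 65 (mod 79)
68^13 ≡ 56 (mod 79)
68^26 ≡ 55 (mod 79)
68^39 ≡ 78 (mod 79)
68^78 ≡ 1 (mod 79) ✓
The smallest such exponent is 78, so the order of 68 is 78.

78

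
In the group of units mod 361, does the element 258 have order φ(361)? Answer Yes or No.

No

φ(361) = φ(19^2) = 19·(19−1) = 342 = 2 · 3^2 · 19.
Test 258^(342/q) mod 361 for each prime factor q of 342:
258^171 ≡ 1 (mod 361)  [q = 2: ≡ 1 ✗]
258^114 ≡ 1 (mod 361)  [q = 3: ≡ 1 ✗]
258^18 ≡ 115 (mod 361)  [q = 19: ≢ 1 ✓]
Since 258^171 ≡ 1, the order of 258 divides 171 < 342, so 258 is not a primitive root.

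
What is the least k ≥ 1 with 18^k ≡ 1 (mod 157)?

156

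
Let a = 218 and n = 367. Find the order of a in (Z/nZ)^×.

366

The order of 218 must divide φ(367) = 367 − 1 = 366 = 2 · 3 · 61.
Divisors of 366: 1, 2, 3, 6, 61, 122, 183, 366.
Check 218^d mod 367 for each divisor in increasing order:
218^1 ≡ 218
218^2 ≡ 181
218^3 ≡ 189
218^6 ≡ 122
218^61 ≡ 284
218^122 ≡ 283
218^183 ≡ 366
218^366 ≡ 1
Therefore the multiplicative order of 218 modulo 367 is 366.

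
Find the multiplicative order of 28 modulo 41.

By Lagrange's theorem, ord_41(28) divides φ(41) = 41 − 1 = 40 = 2^3 · 5.
Divisors of 40: 1, 2, 4, 5, 8, 10, 20, 40.
Compute 28^d (mod 41) for the divisors d until we hit 1:
28^1 ≡ 28
28^2 ≡ 5
28^4 ≡ 25
28^5 ≡ 3
28^8 ≡ 10
28^10 ≡ 9
28^20 ≡ 40
28^40 ≡ 1
Therefore the multiplicative order of 28 modulo 41 is 40.

40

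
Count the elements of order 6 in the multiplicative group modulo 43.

2

φ(43) = 43 − 1 = 42 = 2 · 3 · 7.
In a cyclic group of order 42, there are φ(d) elements of order d for each divisor d of 42, and zero for non-divisors.
6 = 2 · 3 divides 42, and φ(6) = 2.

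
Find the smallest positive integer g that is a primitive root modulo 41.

6

φ(41) = 41 − 1 = 40 = 2^3 · 5.
Test candidates g = 2, 3, … against the prime factors q ∈ {2, 5} of φ(41): g is a generator iff g^(40/q) ≢ 1 for every such q.
g = 2: 2^20 ≡ 1 — hits 1, so not a primitive root.
g = 3: 3^20 ≡ 40; 3^8 ≡ 1 — hits 1, so not a primitive root.
g = 4: 4^20 ≡ 1 — hits 1, so not a primitive root.
g = 5: 5^20 ≡ 1 — hits 1, so not a primitive root.
g = 6: 6^20 ≡ 40; 6^8 ≡ 10 — none is 1, so 6 is a primitive root.
The smallest primitive root modulo 41 is 6.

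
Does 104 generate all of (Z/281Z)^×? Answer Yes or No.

Yes

φ(281) = 281 − 1 = 280 = 2^3 · 5 · 7.
Test 104^(280/q) mod 281 for each prime factor q of 280:
104^140 ≡ 280 (mod 281)  [q = 2: ≢ 1 ✓]
104^56 ≡ 86 (mod 281)  [q = 5: ≢ 1 ✓]
104^40 ≡ 59 (mod 281)  [q = 7: ≢ 1 ✓]
None equal 1, so ord_281(104) = 280: 104 is a primitive root.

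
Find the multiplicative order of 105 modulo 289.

272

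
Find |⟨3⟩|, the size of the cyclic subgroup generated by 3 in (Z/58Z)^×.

28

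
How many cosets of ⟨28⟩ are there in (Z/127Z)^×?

The order of 28 must divide φ(127) = 127 − 1 = 126 = 2 · 3^2 · 7.
Divisors of 126: 1, 2, 3, 6, 7, 9, 14, 18, 21, 42, 63, 126.
Test each divisor d:
28^1 ≡ 28
28^2 ≡ 22
28^3 ≡ 108
28^6 ≡ 107
28^7 ≡ 75
28^9 ≡ 126
28^14 ≡ 37
28^18 ≡ 1
So ord_127(28) = 18, hence |⟨28⟩| = 18.
Index = |(Z/127Z)^×| / |⟨28⟩| = 126 / 18 = 7.

7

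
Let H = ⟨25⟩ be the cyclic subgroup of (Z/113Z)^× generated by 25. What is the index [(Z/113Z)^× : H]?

2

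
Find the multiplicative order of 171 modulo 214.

53

ord(171) | φ(214) = φ(2)·φ(107) = 1·106 = 106 = 2 · 53.
Divisors of 106: 1, 2, 53, 106.
Compute 171^d (mod 214) for the divisors d until we hit 1:
171^1 ≡ 171 (mod 214)
171^2 ≡ 137 (mod 214)
171^53 ≡ 1 (mod 214) ✓
So ord_214(171) = 53.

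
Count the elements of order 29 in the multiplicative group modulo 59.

φ(59) = 59 − 1 = 58 = 2 · 29.
In a cyclic group of order 58, there are φ(d) elements of order d for each divisor d of 58, and zero for non-divisors.
29 | 58, and φ(29) = 29 − 1 = 28.

28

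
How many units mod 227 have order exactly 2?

1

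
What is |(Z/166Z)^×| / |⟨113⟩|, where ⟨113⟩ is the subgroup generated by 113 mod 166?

2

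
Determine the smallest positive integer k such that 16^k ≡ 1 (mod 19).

9

ord(16) | φ(19) = 19 − 1 = 18 = 2 · 3^2.
Divisors of 18: 1, 2, 3, 6, 9, 18.
Evaluate successive powers at the divisors of 18:
16^1 ≡ 16
16^2 ≡ 9
16^3 ≡ 11
16^6 ≡ 7
16^9 ≡ 1
So ord_19(16) = 9.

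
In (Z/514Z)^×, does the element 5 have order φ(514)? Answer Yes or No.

φ(514) = φ(2)·φ(257) = 1·256 = 256 = 2^8.
It suffices to check that the order of 5 is not a proper divisor of 256: compute 5^(256/q) for q ∈ {2}.
5^128 ≡ 513 (mod 514)  [q = 2: ≢ 1 ✓]
All checks pass, so 5 has order 256 and is a primitive root modulo 514.

Yes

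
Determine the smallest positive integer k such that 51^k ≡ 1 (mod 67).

ord(51) | φ(67) = 67 − 1 = 66 = 2 · 3 · 11.
Divisors of 66: 1, 2, 3, 6, 11, 22, 33, 66.
Check 51^d mod 67 for each divisor in increasing order:
51^1 ≡ 51 (mod 67)
51^2 ≡ 55 (mod 67)
51^3 ≡ 58 (mod 67)
51^6 ≡ 14 (mod 67)
51^11 ≡ 38 (mod 67)
51^22 ≡ 37 (mod 67)
51^33 ≡ 66 (mod 67)
51^66 ≡ 1 (mod 67) ✓
Hence ord(51) = 66.

66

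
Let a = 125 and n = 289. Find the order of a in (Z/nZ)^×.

272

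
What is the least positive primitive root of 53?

2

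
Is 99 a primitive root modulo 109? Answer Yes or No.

Yes

φ(109) = 109 − 1 = 108 = 2^2 · 3^3.
99 is a primitive root mod 109 iff 99^(φ(109)/q) ≢ 1 for every prime q | φ(109), i.e. q ∈ {2, 3}.
99^54 ≡ 108 (mod 109)  [q = 2: ≢ 1 ✓]
99^36 ≡ 63 (mod 109)  [q = 3: ≢ 1 ✓]
Every test exponent gives a nontrivial residue, hence 99 generates the full group.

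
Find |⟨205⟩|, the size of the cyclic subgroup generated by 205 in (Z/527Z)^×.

ord(205) | φ(527) = φ(17·31) = (17−1)·(31−1) = 16·30 = 480 = 2^5 · 3 · 5.
Divisors of 480: 1, 2, 3, 4, 5, 6, 8, 10, 12, 15, 16, 20, 24, 30, 32, 40, 48, 60, 80, 96, 120, 160, 240, 480.
Test each divisor d:
205^1 ≡ 205 (mod 527)
205^2 ≡ 392 (mod 527)
205^3 ≡ 256 (mod 527)
205^4 ≡ 307 (mod 527)
205^5 ≡ 222 (mod 527)
205^6 ≡ 188 (mod 527)
205^8 ≡ 443 (mod 527)
205^10 ≡ 273 (mod 527)
205^12 ≡ 35 (mod 527)
205^15 ≡ 1 (mod 527) ✓
Hence ord(205) = 15.

15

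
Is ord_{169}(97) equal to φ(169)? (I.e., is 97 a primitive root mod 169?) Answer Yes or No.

Yes

φ(169) = φ(13^2) = 13·(13−1) = 156 = 2^2 · 3 · 13.
Test 97^(156/q) mod 169 for each prime factor q of 156:
97^78 ≡ 168 (mod 169)  [q = 2: ≢ 1 ✓]
97^52 ≡ 22 (mod 169)  [q = 3: ≢ 1 ✓]
97^12 ≡ 157 (mod 169)  [q = 13: ≢ 1 ✓]
All checks pass, so 97 has order 156 and is a primitive root modulo 169.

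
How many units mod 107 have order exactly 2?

1

φ(107) = 107 − 1 = 106 = 2 · 53.
(Z/107Z)^× is cyclic (|G| = 106); a cyclic group of order m has exactly φ(d) elements of each order d | m, and none otherwise.
2 | 106, and φ(2) = 2 − 1 = 1.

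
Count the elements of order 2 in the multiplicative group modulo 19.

φ(19) = 19 − 1 = 18 = 2 · 3^2.
In a cyclic group of order 18, there are φ(d) elements of order d for each divisor d of 18, and zero for non-divisors.
2 | 18, and φ(2) = 2 − 1 = 1.

1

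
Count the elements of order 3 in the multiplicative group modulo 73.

2

φ(73) = 73 − 1 = 72 = 2^3 · 3^2.
Since (Z/73Z)^× is cyclic of order 72, the number of elements of order d is φ(d) when d | 72 and 0 otherwise.
3 | 72, and φ(3) = 3 − 1 = 2.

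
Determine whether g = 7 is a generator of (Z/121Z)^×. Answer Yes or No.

Yes

φ(121) = φ(11^2) = 11·(11−1) = 110 = 2 · 5 · 11.
Test 7^(110/q) mod 121 for each prime factor q of 110:
7^55 ≡ 120 (mod 121)  [q = 2: ≢ 1 ✓]
7^22 ≡ 27 (mod 121)  [q = 5: ≢ 1 ✓]
7^10 ≡ 23 (mod 121)  [q = 11: ≢ 1 ✓]
None equal 1, so ord_121(7) = 110: 7 is a primitive root.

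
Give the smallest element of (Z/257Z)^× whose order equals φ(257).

3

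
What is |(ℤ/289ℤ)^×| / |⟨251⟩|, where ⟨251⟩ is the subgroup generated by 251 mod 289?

68

Since 251 ∈ (Z/289Z)^×, its order divides φ(289) = φ(17^2) = 17·(17−1) = 272 = 2^4 · 17.
Divisors of 272: 1, 2, 4, 8, 16, 17, 34, 68, 136, 272.
Check 251^d mod 289 for each divisor in increasing order:
251^1 ≡ 251
251^2 ≡ 288
251^4 ≡ 1
Thus |⟨251⟩| = ord(251) = 4.
The index is φ(289) / ord(251) = 272 / 4 = 68.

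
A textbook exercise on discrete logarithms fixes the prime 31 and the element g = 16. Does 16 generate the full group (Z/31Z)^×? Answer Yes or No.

φ(31) = 31 − 1 = 30 = 2 · 3 · 5.
It suffices to check that the order of 16 is not a proper divisor of 30: compute 16^(30/q) for q ∈ {2, 3, 5}.
16^15 ≡ 1 (mod 31)  [q = 2: ≡ 1 ✗]
16^10 ≡ 1 (mod 31)  [q = 3: ≡ 1 ✗]
16^6 ≡ 16 (mod 31)  [q = 5: ≢ 1 ✓]
Since 16^15 ≡ 1, the order of 16 divides 15 < 30, so 16 is not a primitive root.

No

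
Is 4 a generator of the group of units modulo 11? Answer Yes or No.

φ(11) = 11 − 1 = 10 = 2 · 5.
Test 4^(10/q) mod 11 for each prime factor q of 10:
4^5 ≡ 1 (mod 11)  [q = 2: ≡ 1 ✗]
4^2 ≡ 5 (mod 11)  [q = 5: ≢ 1 ✓]
4^5 ≡ 1 shows ord(4) | 5, strictly less than φ(11); not a primitive root.

No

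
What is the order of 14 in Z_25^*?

By Lagrange's theorem, ord_25(14) divides φ(25) = φ(5^2) = 5·(5−1) = 20 = 2^2 · 5.
Divisors of 20: 1, 2, 4, 5, 10, 20.
Evaluate successive powers at the divisors of 20:
14^1 ≡ 14
14^2 ≡ 21
14^4 ≡ 16
14^5 ≡ 24
14^10 ≡ 1
Hence ord(14) = 10.

10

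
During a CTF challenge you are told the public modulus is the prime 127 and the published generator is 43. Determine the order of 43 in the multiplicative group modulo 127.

126

By Lagrange's theorem, ord_127(43) divides φ(127) = 127 − 1 = 126 = 2 · 3^2 · 7.
Divisors of 126: 1, 2, 3, 6, 7, 9, 14, 18, 21, 42, 63, 126.
Test each divisor d:
43^1 ≡ 43
43^2 ≡ 71
43^3 ≡ 5
43^6 ≡ 25
43^7 ≡ 59
43^9 ≡ 125
43^14 ≡ 52
43^18 ≡ 4
43^21 ≡ 20
43^42 ≡ 19
43^63 ≡ 126
43^126 ≡ 1
So ord_127(43) = 126.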